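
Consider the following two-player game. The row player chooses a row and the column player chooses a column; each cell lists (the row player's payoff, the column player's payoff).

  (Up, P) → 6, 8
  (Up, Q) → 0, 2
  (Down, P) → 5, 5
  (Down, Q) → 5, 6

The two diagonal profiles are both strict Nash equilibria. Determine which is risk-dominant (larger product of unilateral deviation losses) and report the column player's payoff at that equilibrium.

At (Up, P): the row player loses 6 − 5 = 1 by deviating; the column player loses 8 − 2 = 6. Product = 1·6 = 6.
At (Down, Q): the row player loses 5 − 0 = 5 by deviating; the column player loses 6 − 5 = 1. Product = 5·1 = 5.
6 > 5, so (Up, P) is risk-dominant. The column player's payoff there is 8.

8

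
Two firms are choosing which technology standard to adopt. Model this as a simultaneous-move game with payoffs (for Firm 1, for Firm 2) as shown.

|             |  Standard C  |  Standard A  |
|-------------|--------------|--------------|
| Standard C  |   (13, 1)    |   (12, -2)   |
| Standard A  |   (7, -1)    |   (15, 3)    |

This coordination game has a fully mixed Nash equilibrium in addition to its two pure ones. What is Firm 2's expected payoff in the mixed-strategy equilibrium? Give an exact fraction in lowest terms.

1/7

Firm 1 mixes with probability p on Standard C, chosen so Firm 2 is indifferent: 1p + (-1)(1−p) = (-2)p + 3(1−p) gives p = 4/7.
Firm 2's expected payoff is 1·4/7 + (-1)·3/7 = 1/7.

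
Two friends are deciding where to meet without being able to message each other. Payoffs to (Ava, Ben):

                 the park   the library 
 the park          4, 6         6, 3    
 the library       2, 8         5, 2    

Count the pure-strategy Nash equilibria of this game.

Both the park: Ava gets 4 (best alternative 2); Ben gets 6 (best alternative 3). Neither deviates — NE.
Both the library is not a NE: Ava would switch to the park (6 > 5).
No other cell survives both best-response checks, so there is 1 pure NE.

1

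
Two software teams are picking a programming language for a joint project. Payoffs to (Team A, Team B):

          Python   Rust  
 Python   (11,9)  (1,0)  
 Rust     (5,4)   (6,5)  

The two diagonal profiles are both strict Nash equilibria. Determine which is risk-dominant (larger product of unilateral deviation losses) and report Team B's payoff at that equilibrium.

At both Python: Team A loses 11 − 5 = 6 by deviating; Team B loses 9 − 0 = 9. Product = 6·9 = 54.
At both Rust: Team A loses 6 − 1 = 5 by deviating; Team B loses 5 − 4 = 1. Product = 5·1 = 5.
54 > 5, so both Python is risk-dominant. Team B's payoff there is 9.

9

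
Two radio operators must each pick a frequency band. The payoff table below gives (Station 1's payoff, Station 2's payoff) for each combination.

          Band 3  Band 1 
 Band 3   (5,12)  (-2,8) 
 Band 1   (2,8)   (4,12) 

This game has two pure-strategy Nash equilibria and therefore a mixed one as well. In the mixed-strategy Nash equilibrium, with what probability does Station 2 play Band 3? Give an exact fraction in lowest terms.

Station 2's mix q on Band 3 must make Station 1 indifferent between Band 3 and Band 1.
Station 1's payoff from Band 3: 5q + (-2)(1−q). From Band 1: 2q + 4(1−q).
Set equal: 3q = 6(1−q) → q = 6/9 = 2/3.

2/3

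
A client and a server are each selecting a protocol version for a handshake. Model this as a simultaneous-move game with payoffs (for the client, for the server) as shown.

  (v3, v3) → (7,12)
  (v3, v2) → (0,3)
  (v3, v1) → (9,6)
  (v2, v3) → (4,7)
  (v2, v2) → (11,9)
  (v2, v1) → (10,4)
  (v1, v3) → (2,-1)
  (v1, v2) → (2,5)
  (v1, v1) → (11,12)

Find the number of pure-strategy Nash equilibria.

Both v3: the client gets 7 (best alternative 4); the server gets 12 (best alternative 6). Neither deviates — NE.
Both v2: the client gets 11 (best alternative 2); the server gets 9 (best alternative 7). Neither deviates — NE.
Both v1: the client gets 11 (best alternative 10); the server gets 12 (best alternative 5). Neither deviates — NE.
(v3, v1) is not a NE: the client would switch to v1 (11 > 9).
No other cell survives both best-response checks, so there are 3 pure NE.

3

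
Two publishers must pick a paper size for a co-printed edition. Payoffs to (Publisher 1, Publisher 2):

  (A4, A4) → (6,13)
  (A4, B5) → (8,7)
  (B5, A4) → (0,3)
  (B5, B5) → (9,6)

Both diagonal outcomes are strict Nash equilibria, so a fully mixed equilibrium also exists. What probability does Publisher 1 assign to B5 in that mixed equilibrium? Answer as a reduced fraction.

2/3

Publisher 1's mix p on A4 must make Publisher 2 indifferent between A4 and B5.
Publisher 2's payoff from A4: 13p + 3(1−p). From B5: 7p + 6(1−p).
Set equal: 6p = 3(1−p) → p = 3/9 = 1/3.
Probability on B5 is 1 − 1/3 = 2/3.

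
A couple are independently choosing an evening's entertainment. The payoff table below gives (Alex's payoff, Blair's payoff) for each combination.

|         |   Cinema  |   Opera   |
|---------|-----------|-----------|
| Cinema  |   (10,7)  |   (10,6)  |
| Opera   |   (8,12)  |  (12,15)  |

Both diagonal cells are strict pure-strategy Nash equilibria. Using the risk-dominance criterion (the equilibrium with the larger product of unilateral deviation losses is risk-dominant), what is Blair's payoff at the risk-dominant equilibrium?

At both Cinema: Alex loses 10 − 8 = 2 by deviating; Blair loses 7 − 6 = 1. Product = 2·1 = 2.
At both Opera: Alex loses 12 − 10 = 2 by deviating; Blair loses 15 − 12 = 3. Product = 2·3 = 6.
6 > 2, so both Opera is risk-dominant. Blair's payoff there is 15.

15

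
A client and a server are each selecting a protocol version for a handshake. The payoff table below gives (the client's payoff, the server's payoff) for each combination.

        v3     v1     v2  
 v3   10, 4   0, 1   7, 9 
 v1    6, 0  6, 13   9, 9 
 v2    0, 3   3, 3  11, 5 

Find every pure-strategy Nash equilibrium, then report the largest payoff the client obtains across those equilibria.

11

Both v1 is a pure NE (the client: 6 ≥ 3; the server: 13 ≥ 9). The client gets 6.
Both v2 is a pure NE (the client: 11 ≥ 9; the server: 5 ≥ 3). The client gets 11.
Every other cell has a profitable deviation for at least one player. Highest of {6, 11} is 11.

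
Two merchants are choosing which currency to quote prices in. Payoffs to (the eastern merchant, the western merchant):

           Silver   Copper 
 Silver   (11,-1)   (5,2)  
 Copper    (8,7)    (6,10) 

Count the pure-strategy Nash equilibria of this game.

Both Copper: the eastern merchant gets 6 (best alternative 5); the western merchant gets 10 (best alternative 7). Neither deviates — NE.
Both Silver is not a NE: the western merchant would switch to Copper (2 > -1).
No other cell survives both best-response checks, so there is 1 pure NE.

1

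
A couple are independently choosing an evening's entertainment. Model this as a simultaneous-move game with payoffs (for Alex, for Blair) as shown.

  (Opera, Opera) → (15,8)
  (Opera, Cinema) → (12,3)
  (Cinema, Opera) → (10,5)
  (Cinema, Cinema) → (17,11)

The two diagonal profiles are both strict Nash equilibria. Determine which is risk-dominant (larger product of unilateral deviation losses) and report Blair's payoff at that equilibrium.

11

At both Opera: Alex loses 15 − 10 = 5 by deviating; Blair loses 8 − 3 = 5. Product = 5·5 = 25.
At both Cinema: Alex loses 17 − 12 = 5 by deviating; Blair loses 11 − 5 = 6. Product = 5·6 = 30.
30 > 25, so both Cinema is risk-dominant. Blair's payoff there is 11.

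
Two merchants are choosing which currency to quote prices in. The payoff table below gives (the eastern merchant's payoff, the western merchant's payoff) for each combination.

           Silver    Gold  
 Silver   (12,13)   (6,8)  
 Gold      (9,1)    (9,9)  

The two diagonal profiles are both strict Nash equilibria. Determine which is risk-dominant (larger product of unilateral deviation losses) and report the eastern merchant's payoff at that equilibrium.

At both Silver: the eastern merchant loses 12 − 9 = 3 by deviating; the western merchant loses 13 − 8 = 5. Product = 3·5 = 15.
At both Gold: the eastern merchant loses 9 − 6 = 3 by deviating; the western merchant loses 9 − 1 = 8. Product = 3·8 = 24.
24 > 15, so both Gold is risk-dominant. The eastern merchant's payoff there is 9.

9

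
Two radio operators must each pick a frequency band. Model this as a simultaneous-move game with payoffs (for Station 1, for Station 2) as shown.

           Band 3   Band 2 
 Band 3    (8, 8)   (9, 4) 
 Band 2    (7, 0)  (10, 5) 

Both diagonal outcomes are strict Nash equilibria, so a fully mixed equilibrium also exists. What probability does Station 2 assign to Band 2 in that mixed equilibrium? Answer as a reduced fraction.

1/2

Station 2's mix q on Band 3 must make Station 1 indifferent between Band 3 and Band 2.
Station 1's payoff from Band 3: 8q + 9(1−q). From Band 2: 7q + 10(1−q).
Set equal: 1q = 1(1−q) → q = 1/2.
Probability on Band 2 is 1 − 1/2 = 1/2.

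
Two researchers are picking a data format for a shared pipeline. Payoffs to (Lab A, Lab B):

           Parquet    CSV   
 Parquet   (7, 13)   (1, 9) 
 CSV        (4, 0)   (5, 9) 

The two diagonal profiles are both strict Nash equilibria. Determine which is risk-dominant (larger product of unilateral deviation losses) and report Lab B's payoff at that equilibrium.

At both Parquet: Lab A loses 7 − 4 = 3 by deviating; Lab B loses 13 − 9 = 4. Product = 3·4 = 12.
At both CSV: Lab A loses 5 − 1 = 4 by deviating; Lab B loses 9 − 0 = 9. Product = 4·9 = 36.
36 > 12, so both CSV is risk-dominant. Lab B's payoff there is 9.

9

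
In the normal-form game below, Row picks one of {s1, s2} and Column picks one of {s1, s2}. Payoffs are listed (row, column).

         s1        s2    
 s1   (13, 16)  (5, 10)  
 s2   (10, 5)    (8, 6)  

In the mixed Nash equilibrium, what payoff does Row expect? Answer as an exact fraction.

9

Column mixes with probability q on s1, chosen so Row is indifferent: 13q + 5(1−q) = 10q + 8(1−q) gives q = 1/2.
Row's expected payoff (from either row, since indifferent) is 13·1/2 + 5·1/2 = 9.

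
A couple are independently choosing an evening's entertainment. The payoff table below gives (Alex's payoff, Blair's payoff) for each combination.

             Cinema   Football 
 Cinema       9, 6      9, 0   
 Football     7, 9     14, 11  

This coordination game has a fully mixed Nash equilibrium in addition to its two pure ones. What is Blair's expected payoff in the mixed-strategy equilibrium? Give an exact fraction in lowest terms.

Alex mixes with probability p on Cinema, chosen so Blair is indifferent: 6p + 9(1−p) = 0p + 11(1−p) gives p = 1/4.
Blair's expected payoff is 6·1/4 + 9·3/4 = 33/4.

33/4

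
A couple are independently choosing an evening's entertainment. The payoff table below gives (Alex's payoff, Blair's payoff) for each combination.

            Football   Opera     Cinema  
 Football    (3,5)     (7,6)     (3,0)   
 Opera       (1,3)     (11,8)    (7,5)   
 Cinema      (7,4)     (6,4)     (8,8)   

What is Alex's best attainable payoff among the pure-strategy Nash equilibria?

Both Opera is a pure NE (Alex: 11 ≥ 7; Blair: 8 ≥ 5). Alex gets 11.
Both Cinema is a pure NE (Alex: 8 ≥ 7; Blair: 8 ≥ 4). Alex gets 8.
Every other cell has a profitable deviation for at least one player. Highest of {11, 8} is 11.

11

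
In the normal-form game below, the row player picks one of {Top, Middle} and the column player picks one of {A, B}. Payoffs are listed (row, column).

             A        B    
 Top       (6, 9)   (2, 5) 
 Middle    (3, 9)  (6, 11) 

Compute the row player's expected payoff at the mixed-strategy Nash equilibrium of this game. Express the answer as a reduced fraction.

The column player mixes with probability q on A, chosen so the row player is indifferent: 6q + 2(1−q) = 3q + 6(1−q) gives q = 4/7.
The row player's expected payoff (from either row, since indifferent) is 6·4/7 + 2·3/7 = 30/7.

30/7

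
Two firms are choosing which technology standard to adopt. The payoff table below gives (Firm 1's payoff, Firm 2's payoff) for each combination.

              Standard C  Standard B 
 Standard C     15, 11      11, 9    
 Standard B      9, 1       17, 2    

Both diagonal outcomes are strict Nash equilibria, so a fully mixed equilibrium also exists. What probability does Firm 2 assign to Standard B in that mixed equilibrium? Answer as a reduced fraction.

Firm 2's mix q on Standard C must make Firm 1 indifferent between Standard C and Standard B.
Firm 1's payoff from Standard C: 15q + 11(1−q). From Standard B: 9q + 17(1−q).
Set equal: 6q = 6(1−q) → q = 6/12 = 1/2.
Probability on Standard B is 1 − 1/2 = 1/2.

1/2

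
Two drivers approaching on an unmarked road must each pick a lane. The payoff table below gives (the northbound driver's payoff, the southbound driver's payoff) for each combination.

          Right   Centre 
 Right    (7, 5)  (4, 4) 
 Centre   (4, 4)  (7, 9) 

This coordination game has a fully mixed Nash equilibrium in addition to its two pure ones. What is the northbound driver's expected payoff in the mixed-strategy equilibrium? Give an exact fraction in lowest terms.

11/2

The southbound driver mixes with probability q on Right, chosen so the northbound driver is indifferent: 7q + 4(1−q) = 4q + 7(1−q) gives q = 1/2.
The northbound driver's expected payoff (from either row, since indifferent) is 7·1/2 + 4·1/2 = 11/2.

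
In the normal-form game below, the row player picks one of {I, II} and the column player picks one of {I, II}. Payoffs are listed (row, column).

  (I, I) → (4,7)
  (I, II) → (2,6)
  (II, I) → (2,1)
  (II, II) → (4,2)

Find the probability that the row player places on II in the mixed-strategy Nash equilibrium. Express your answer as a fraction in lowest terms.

1/2

The row player's mix p on I must make the column player indifferent between I and II.
The column player's payoff from I: 7p + 1(1−p). From II: 6p + 2(1−p).
Set equal: 1p = 1(1−p) → p = 1/2.
Probability on II is 1 − 1/2 = 1/2.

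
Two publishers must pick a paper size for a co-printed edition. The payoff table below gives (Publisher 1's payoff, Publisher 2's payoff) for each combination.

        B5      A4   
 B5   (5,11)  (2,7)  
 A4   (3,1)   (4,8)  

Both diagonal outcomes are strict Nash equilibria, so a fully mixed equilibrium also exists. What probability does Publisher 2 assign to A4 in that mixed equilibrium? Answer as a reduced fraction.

1/2

Publisher 2's mix q on B5 must make Publisher 1 indifferent between B5 and A4.
Publisher 1's payoff from B5: 5q + 2(1−q). From A4: 3q + 4(1−q).
Set equal: 2q = 2(1−q) → q = 2/4 = 1/2.
Probability on A4 is 1 − 1/2 = 1/2.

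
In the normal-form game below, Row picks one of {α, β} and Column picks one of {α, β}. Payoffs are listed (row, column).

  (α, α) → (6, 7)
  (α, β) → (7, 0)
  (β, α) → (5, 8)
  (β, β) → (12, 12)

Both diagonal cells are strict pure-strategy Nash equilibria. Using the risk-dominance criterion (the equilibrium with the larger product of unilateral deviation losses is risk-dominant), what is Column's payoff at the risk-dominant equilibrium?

12

At both α: Row loses 6 − 5 = 1 by deviating; Column loses 7 − 0 = 7. Product = 1·7 = 7.
At both β: Row loses 12 − 7 = 5 by deviating; Column loses 12 − 8 = 4. Product = 5·4 = 20.
20 > 7, so both β is risk-dominant. Column's payoff there is 12.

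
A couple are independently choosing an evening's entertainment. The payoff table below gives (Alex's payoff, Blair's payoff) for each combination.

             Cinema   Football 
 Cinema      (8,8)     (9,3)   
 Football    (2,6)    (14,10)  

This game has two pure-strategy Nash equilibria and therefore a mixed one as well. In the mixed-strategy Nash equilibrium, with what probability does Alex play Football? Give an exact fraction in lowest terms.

5/9

Alex's mix p on Cinema must make Blair indifferent between Cinema and Football.
Blair's payoff from Cinema: 8p + 6(1−p). From Football: 3p + 10(1−p).
Set equal: 5p = 4(1−p) → p = 4/9.
Probability on Football is 1 − 4/9 = 5/9.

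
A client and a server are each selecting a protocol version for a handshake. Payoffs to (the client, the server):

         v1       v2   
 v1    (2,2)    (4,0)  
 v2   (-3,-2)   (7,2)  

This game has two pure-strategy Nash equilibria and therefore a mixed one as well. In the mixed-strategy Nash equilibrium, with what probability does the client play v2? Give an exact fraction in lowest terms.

1/3

The client's mix p on v1 must make the server indifferent between v1 and v2.
The server's payoff from v1: 2p + (-2)(1−p). From v2: 0p + 2(1−p).
Set equal: 2p = 4(1−p) → p = 4/6 = 2/3.
Probability on v2 is 1 − 2/3 = 1/3.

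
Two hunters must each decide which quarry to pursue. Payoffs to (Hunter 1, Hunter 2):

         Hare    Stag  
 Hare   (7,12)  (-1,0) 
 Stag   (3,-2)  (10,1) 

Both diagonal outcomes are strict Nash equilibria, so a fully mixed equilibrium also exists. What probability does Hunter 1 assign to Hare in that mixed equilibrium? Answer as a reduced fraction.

1/5

Hunter 1's mix p on Hare must make Hunter 2 indifferent between Hare and Stag.
Hunter 2's payoff from Hare: 12p + (-2)(1−p). From Stag: 0p + 1(1−p).
Set equal: 12p = 3(1−p) → p = 3/15 = 1/5.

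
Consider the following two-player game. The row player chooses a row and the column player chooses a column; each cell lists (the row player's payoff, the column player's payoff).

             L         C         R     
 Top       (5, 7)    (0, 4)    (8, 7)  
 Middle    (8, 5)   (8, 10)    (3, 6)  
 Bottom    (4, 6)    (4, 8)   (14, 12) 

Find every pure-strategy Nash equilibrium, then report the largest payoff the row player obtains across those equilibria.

14

(Middle, C) is a pure NE (the row player: 8 ≥ 4; the column player: 10 ≥ 6). The row player gets 8.
(Bottom, R) is a pure NE (the row player: 14 ≥ 8; the column player: 12 ≥ 8). The row player gets 14.
Every other cell has a profitable deviation for at least one player. Highest of {8, 14} is 14.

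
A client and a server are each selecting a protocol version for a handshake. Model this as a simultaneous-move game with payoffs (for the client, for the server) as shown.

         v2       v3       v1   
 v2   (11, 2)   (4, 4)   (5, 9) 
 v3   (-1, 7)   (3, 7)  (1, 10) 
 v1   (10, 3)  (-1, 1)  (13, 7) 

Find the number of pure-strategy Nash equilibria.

Both v1: the client gets 13 (best alternative 5); the server gets 7 (best alternative 3). Neither deviates — NE.
Both v3 is not a NE: the client would switch to v2 (4 > 3).
No other cell survives both best-response checks, so there is 1 pure NE.

1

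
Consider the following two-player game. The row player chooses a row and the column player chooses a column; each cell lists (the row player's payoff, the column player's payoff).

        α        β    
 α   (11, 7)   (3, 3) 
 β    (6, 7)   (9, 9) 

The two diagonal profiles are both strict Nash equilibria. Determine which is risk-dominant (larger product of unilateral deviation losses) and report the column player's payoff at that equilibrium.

At both α: the row player loses 11 − 6 = 5 by deviating; the column player loses 7 − 3 = 4. Product = 5·4 = 20.
At both β: the row player loses 9 − 3 = 6 by deviating; the column player loses 9 − 7 = 2. Product = 6·2 = 12.
20 > 12, so both α is risk-dominant. The column player's payoff there is 7.

7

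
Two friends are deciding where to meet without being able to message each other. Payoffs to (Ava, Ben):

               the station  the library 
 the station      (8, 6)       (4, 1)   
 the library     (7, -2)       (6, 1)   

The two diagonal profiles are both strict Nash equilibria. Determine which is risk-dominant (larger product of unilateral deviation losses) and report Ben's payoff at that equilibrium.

1

At both the station: Ava loses 8 − 7 = 1 by deviating; Ben loses 6 − 1 = 5. Product = 1·5 = 5.
At both the library: Ava loses 6 − 4 = 2 by deviating; Ben loses 1 − (-2) = 3. Product = 2·3 = 6.
6 > 5, so both the library is risk-dominant. Ben's payoff there is 1.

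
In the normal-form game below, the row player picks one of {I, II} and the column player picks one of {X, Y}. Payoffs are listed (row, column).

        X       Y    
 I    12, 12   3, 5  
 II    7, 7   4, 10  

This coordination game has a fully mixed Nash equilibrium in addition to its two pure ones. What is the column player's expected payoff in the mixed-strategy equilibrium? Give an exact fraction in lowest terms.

17/2

The row player mixes with probability p on I, chosen so the column player is indifferent: 12p + 7(1−p) = 5p + 10(1−p) gives p = 3/10.
The column player's expected payoff is 12·3/10 + 7·7/10 = 17/2.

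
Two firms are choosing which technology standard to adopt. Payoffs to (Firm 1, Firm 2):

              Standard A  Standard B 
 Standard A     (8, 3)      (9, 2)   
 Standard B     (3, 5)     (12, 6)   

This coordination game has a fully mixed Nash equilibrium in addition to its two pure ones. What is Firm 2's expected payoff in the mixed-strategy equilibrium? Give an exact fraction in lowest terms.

4

Firm 1 mixes with probability p on Standard A, chosen so Firm 2 is indifferent: 3p + 5(1−p) = 2p + 6(1−p) gives p = 1/2.
Firm 2's expected payoff is 3·1/2 + 5·1/2 = 4.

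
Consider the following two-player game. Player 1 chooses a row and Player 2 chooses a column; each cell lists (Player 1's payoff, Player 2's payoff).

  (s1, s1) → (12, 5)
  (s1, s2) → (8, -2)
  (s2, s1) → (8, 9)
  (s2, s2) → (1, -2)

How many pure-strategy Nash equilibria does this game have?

1

Both s1: Player 1 gets 12 (best alternative 8); Player 2 gets 5 (best alternative -2). Neither deviates — NE.
Both s2 is not a NE: Player 1 would switch to s1 (8 > 1).
No other cell survives both best-response checks, so there is 1 pure NE.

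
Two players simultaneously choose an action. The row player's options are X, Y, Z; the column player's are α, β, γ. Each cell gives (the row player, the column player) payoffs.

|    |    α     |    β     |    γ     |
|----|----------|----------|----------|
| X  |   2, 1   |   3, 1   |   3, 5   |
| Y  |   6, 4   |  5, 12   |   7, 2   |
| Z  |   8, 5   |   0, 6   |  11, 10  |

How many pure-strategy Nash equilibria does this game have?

2

(Y, β): the row player gets 5 (best alternative 3); the column player gets 12 (best alternative 4). Neither deviates — NE.
(Z, γ): the row player gets 11 (best alternative 7); the column player gets 10 (best alternative 6). Neither deviates — NE.
(X, α) is not a NE: the row player would switch to Z (8 > 2).
No other cell survives both best-response checks, so there are 2 pure NE.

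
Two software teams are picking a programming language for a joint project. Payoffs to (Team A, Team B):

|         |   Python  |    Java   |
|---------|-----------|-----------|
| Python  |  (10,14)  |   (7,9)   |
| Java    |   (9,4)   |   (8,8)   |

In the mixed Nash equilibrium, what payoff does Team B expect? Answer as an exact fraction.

Team A mixes with probability p on Python, chosen so Team B is indifferent: 14p + 4(1−p) = 9p + 8(1−p) gives p = 4/9.
Team B's expected payoff is 14·4/9 + 4·5/9 = 76/9.

76/9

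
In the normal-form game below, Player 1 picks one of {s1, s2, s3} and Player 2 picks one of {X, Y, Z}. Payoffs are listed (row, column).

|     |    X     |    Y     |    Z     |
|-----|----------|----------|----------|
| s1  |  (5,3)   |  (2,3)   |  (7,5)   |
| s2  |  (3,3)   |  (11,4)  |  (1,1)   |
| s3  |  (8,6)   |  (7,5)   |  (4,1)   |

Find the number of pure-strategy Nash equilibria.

3

(s1, Z): Player 1 gets 7 (best alternative 4); Player 2 gets 5 (best alternative 3). Neither deviates — NE.
(s2, Y): Player 1 gets 11 (best alternative 7); Player 2 gets 4 (best alternative 3). Neither deviates — NE.
(s3, X): Player 1 gets 8 (best alternative 5); Player 2 gets 6 (best alternative 5). Neither deviates — NE.
(s1, X) is not a NE: Player 1 would switch to s3 (8 > 5).
No other cell survives both best-response checks, so there are 3 pure NE.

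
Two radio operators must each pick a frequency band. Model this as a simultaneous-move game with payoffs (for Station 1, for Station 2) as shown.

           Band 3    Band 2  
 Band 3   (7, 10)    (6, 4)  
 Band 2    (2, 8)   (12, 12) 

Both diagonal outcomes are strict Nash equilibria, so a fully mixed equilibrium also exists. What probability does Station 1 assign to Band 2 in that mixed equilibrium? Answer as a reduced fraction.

Station 1's mix p on Band 3 must make Station 2 indifferent between Band 3 and Band 2.
Station 2's payoff from Band 3: 10p + 8(1−p). From Band 2: 4p + 12(1−p).
Set equal: 6p = 4(1−p) → p = 4/10 = 2/5.
Probability on Band 2 is 1 − 2/5 = 3/5.

3/5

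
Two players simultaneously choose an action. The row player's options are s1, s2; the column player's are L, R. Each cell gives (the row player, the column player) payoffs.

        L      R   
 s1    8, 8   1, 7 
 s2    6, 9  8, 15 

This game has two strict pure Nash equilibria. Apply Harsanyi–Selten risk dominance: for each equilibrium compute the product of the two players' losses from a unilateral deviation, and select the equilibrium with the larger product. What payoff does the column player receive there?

15

At (s1, L): the row player loses 8 − 6 = 2 by deviating; the column player loses 8 − 7 = 1. Product = 2·1 = 2.
At (s2, R): the row player loses 8 − 1 = 7 by deviating; the column player loses 15 − 9 = 6. Product = 7·6 = 42.
42 > 2, so (s2, R) is risk-dominant. The column player's payoff there is 15.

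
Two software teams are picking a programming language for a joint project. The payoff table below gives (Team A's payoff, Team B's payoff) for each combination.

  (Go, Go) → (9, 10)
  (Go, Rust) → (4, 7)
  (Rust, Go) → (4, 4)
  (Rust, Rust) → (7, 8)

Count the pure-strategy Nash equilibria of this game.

2

Both Go: Team A gets 9 (best alternative 4); Team B gets 10 (best alternative 7). Neither deviates — NE.
Both Rust: Team A gets 7 (best alternative 4); Team B gets 8 (best alternative 4). Neither deviates — NE.
(Go, Rust) is not a NE: Team A would switch to Rust (7 > 4).
No other cell survives both best-response checks, so there are 2 pure NE.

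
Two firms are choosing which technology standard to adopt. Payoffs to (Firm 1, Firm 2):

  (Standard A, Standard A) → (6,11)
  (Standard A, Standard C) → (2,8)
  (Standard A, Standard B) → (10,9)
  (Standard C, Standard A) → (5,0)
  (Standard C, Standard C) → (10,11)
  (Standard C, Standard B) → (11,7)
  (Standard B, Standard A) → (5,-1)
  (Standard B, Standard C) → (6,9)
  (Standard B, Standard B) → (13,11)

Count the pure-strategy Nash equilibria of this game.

3

Both Standard A: Firm 1 gets 6 (best alternative 5); Firm 2 gets 11 (best alternative 9). Neither deviates — NE.
Both Standard C: Firm 1 gets 10 (best alternative 6); Firm 2 gets 11 (best alternative 7). Neither deviates — NE.
Both Standard B: Firm 1 gets 13 (best alternative 11); Firm 2 gets 11 (best alternative 9). Neither deviates — NE.
(Standard C, Standard A) is not a NE: Firm 1 would switch to Standard A (6 > 5).
No other cell survives both best-response checks, so there are 3 pure NE.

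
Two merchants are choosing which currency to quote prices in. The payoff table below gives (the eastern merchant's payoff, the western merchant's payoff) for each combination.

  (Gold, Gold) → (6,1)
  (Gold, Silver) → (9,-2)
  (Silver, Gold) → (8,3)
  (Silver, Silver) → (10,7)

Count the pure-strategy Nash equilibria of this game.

Both Silver: the eastern merchant gets 10 (best alternative 9); the western merchant gets 7 (best alternative 3). Neither deviates — NE.
Both Gold is not a NE: the eastern merchant would switch to Silver (8 > 6).
No other cell survives both best-response checks, so there is 1 pure NE.

1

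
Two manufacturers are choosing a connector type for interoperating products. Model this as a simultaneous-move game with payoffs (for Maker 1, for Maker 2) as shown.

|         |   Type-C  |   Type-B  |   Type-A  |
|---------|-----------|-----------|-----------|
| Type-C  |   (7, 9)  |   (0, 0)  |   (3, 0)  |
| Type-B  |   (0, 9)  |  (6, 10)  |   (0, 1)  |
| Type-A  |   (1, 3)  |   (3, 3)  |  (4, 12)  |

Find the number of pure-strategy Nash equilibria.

Both Type-C: Maker 1 gets 7 (best alternative 1); Maker 2 gets 9 (best alternative 0). Neither deviates — NE.
Both Type-B: Maker 1 gets 6 (best alternative 3); Maker 2 gets 10 (best alternative 9). Neither deviates — NE.
Both Type-A: Maker 1 gets 4 (best alternative 3); Maker 2 gets 12 (best alternative 3). Neither deviates — NE.
(Type-A, Type-C) is not a NE: Maker 1 would switch to Type-C (7 > 1).
No other cell survives both best-response checks, so there are 3 pure NE.

3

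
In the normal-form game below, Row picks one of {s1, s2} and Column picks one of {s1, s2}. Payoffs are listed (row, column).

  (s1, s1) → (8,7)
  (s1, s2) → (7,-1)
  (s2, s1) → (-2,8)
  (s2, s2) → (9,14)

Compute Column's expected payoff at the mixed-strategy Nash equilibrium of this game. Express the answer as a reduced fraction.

53/7

Row mixes with probability p on s1, chosen so Column is indifferent: 7p + 8(1−p) = (-1)p + 14(1−p) gives p = 3/7.
Column's expected payoff is 7·3/7 + 8·4/7 = 53/7.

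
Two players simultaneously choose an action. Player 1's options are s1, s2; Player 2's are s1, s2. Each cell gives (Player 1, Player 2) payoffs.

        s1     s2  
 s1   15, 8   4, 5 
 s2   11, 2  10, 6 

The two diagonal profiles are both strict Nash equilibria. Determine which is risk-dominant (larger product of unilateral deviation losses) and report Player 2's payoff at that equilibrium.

At both s1: Player 1 loses 15 − 11 = 4 by deviating; Player 2 loses 8 − 5 = 3. Product = 4·3 = 12.
At both s2: Player 1 loses 10 − 4 = 6 by deviating; Player 2 loses 6 − 2 = 4. Product = 6·4 = 24.
24 > 12, so both s2 is risk-dominant. Player 2's payoff there is 6.

6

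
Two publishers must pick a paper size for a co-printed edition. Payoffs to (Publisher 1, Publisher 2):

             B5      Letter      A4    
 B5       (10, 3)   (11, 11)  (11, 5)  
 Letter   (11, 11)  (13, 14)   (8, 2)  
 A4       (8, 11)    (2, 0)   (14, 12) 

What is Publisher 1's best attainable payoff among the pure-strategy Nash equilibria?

Both Letter is a pure NE (Publisher 1: 13 ≥ 11; Publisher 2: 14 ≥ 11). Publisher 1 gets 13.
Both A4 is a pure NE (Publisher 1: 14 ≥ 11; Publisher 2: 12 ≥ 11). Publisher 1 gets 14.
Every other cell has a profitable deviation for at least one player. Highest of {13, 14} is 14.

14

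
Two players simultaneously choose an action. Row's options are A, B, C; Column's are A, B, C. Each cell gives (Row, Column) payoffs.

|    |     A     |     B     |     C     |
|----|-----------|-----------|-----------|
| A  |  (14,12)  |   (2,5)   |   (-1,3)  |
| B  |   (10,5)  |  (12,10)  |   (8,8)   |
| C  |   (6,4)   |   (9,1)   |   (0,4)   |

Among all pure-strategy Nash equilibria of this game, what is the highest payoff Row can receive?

14

Both A is a pure NE (Row: 14 ≥ 10; Column: 12 ≥ 5). Row gets 14.
Both B is a pure NE (Row: 12 ≥ 9; Column: 10 ≥ 8). Row gets 12.
Every other cell has a profitable deviation for at least one player. Highest of {14, 12} is 14.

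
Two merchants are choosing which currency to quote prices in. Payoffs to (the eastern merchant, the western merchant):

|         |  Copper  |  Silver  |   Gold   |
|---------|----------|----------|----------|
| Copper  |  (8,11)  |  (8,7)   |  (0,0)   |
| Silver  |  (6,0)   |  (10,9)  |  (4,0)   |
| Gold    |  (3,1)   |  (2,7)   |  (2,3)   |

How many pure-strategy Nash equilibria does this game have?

Both Copper: the eastern merchant gets 8 (best alternative 6); the western merchant gets 11 (best alternative 7). Neither deviates — NE.
Both Silver: the eastern merchant gets 10 (best alternative 8); the western merchant gets 9 (best alternative 0). Neither deviates — NE.
Both Gold is not a NE: the eastern merchant would switch to Silver (4 > 2).
No other cell survives both best-response checks, so there are 2 pure NE.

2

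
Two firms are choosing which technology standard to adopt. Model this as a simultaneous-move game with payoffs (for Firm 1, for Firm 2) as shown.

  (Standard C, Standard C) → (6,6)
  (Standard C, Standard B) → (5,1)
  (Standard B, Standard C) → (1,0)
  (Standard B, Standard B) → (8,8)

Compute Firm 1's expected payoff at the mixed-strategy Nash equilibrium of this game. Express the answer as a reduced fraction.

43/8

Firm 2 mixes with probability q on Standard C, chosen so Firm 1 is indifferent: 6q + 5(1−q) = 1q + 8(1−q) gives q = 3/8.
Firm 1's expected payoff (from either row, since indifferent) is 6·3/8 + 5·5/8 = 43/8.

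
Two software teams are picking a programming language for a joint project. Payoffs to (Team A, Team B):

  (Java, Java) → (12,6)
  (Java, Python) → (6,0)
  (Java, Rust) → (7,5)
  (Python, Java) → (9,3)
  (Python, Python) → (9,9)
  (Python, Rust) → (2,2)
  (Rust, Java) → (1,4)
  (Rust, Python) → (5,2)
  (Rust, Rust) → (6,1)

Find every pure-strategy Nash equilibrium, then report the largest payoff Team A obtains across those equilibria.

12

Both Java is a pure NE (Team A: 12 ≥ 9; Team B: 6 ≥ 5). Team A gets 12.
Both Python is a pure NE (Team A: 9 ≥ 6; Team B: 9 ≥ 3). Team A gets 9.
Every other cell has a profitable deviation for at least one player. Highest of {12, 9} is 12.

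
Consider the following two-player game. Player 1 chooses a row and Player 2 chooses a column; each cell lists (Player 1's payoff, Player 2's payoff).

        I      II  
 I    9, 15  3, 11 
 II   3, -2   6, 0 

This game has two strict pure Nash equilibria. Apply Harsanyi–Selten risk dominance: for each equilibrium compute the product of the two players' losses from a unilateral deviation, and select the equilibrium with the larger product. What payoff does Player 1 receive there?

9

At both I: Player 1 loses 9 − 3 = 6 by deviating; Player 2 loses 15 − 11 = 4. Product = 6·4 = 24.
At both II: Player 1 loses 6 − 3 = 3 by deviating; Player 2 loses 0 − (-2) = 2. Product = 3·2 = 6.
24 > 6, so both I is risk-dominant. Player 1's payoff there is 9.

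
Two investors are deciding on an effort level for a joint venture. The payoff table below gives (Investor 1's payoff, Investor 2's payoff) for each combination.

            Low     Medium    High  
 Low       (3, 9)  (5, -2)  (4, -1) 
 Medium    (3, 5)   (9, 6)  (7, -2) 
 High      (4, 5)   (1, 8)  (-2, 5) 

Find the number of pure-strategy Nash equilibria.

Both Medium: Investor 1 gets 9 (best alternative 5); Investor 2 gets 6 (best alternative 5). Neither deviates — NE.
Both High is not a NE: Investor 1 would switch to Medium (7 > -2).
No other cell survives both best-response checks, so there is 1 pure NE.

1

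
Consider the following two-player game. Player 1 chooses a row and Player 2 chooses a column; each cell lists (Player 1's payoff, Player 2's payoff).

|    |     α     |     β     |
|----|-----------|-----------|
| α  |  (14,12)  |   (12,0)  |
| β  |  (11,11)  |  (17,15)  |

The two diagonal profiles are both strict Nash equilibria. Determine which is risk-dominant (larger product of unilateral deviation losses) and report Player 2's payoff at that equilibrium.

12

At both α: Player 1 loses 14 − 11 = 3 by deviating; Player 2 loses 12 − 0 = 12. Product = 3·12 = 36.
At both β: Player 1 loses 17 − 12 = 5 by deviating; Player 2 loses 15 − 11 = 4. Product = 5·4 = 20.
36 > 20, so both α is risk-dominant. Player 2's payoff there is 12.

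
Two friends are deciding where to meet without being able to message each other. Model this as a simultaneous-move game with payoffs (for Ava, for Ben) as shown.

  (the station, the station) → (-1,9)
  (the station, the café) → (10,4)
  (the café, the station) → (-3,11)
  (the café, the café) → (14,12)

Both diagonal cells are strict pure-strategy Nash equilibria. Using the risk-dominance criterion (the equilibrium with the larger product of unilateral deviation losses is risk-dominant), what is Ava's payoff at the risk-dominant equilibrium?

At both the station: Ava loses -1 − (-3) = 2 by deviating; Ben loses 9 − 4 = 5. Product = 2·5 = 10.
At both the café: Ava loses 14 − 10 = 4 by deviating; Ben loses 12 − 11 = 1. Product = 4·1 = 4.
10 > 4, so both the station is risk-dominant. Ava's payoff there is -1.

-1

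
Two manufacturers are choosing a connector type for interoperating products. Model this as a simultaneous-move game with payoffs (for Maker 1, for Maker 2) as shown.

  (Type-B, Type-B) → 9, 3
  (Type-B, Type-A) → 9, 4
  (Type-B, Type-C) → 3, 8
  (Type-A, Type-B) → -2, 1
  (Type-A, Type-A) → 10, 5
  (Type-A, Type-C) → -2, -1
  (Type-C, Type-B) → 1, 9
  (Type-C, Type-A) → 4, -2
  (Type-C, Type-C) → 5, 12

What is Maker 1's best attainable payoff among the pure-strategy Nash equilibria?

10

Both Type-A is a pure NE (Maker 1: 10 ≥ 9; Maker 2: 5 ≥ 1). Maker 1 gets 10.
Both Type-C is a pure NE (Maker 1: 5 ≥ 3; Maker 2: 12 ≥ 9). Maker 1 gets 5.
Every other cell has a profitable deviation for at least one player. Highest of {10, 5} is 10.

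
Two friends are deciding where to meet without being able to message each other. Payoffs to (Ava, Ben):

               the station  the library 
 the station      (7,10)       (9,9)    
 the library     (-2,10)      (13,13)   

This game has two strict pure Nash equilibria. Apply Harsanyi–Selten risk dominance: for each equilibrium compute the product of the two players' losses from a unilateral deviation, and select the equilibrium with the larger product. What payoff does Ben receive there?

13

At both the station: Ava loses 7 − (-2) = 9 by deviating; Ben loses 10 − 9 = 1. Product = 9·1 = 9.
At both the library: Ava loses 13 − 9 = 4 by deviating; Ben loses 13 − 10 = 3. Product = 4·3 = 12.
12 > 9, so both the library is risk-dominant. Ben's payoff there is 13.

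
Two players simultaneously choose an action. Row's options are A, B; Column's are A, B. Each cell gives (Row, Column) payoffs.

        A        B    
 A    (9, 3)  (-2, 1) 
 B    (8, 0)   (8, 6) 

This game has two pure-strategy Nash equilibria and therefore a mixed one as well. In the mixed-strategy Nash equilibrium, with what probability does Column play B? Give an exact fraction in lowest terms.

Column's mix q on A must make Row indifferent between A and B.
Row's payoff from A: 9q + (-2)(1−q). From B: 8q + 8(1−q).
Set equal: 1q = 10(1−q) → q = 10/11.
Probability on B is 1 − 10/11 = 1/11.

1/11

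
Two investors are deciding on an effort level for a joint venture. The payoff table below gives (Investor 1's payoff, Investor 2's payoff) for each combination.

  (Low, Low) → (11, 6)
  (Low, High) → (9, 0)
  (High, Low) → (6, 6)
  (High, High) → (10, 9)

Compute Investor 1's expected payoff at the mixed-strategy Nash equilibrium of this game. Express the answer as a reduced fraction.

28/3

Investor 2 mixes with probability q on Low, chosen so Investor 1 is indifferent: 11q + 9(1−q) = 6q + 10(1−q) gives q = 1/6.
Investor 1's expected payoff (from either row, since indifferent) is 11·1/6 + 9·5/6 = 28/3.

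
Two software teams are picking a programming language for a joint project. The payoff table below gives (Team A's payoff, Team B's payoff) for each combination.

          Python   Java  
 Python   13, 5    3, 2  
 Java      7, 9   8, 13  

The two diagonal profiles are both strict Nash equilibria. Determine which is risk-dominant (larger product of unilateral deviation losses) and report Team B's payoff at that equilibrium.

At both Python: Team A loses 13 − 7 = 6 by deviating; Team B loses 5 − 2 = 3. Product = 6·3 = 18.
At both Java: Team A loses 8 − 3 = 5 by deviating; Team B loses 13 − 9 = 4. Product = 5·4 = 20.
20 > 18, so both Java is risk-dominant. Team B's payoff there is 13.

13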